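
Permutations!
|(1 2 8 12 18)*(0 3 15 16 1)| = 9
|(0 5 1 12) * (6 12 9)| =|(0 5 1 9 6 12)| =6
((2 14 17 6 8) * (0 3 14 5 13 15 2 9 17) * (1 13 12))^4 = (17)(0 3 14)(1 5 15)(2 13 12)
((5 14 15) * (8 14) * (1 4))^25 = (1 4)(5 8 14 15)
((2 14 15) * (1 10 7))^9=(15)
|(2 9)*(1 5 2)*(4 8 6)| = |(1 5 2 9)(4 8 6)| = 12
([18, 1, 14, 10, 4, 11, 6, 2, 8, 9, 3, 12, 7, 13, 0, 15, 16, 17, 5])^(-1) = (0 14 2 7 12 11 5 18)(3 10)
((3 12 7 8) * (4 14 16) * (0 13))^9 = ((0 13)(3 12 7 8)(4 14 16))^9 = (16)(0 13)(3 12 7 8)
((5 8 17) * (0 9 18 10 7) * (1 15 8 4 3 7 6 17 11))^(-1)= (0 7 3 4 5 17 6 10 18 9)(1 11 8 15)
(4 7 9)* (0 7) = (0 7 9 4) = [7, 1, 2, 3, 0, 5, 6, 9, 8, 4]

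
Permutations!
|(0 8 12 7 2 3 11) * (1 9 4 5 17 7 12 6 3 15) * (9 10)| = |(0 8 6 3 11)(1 10 9 4 5 17 7 2 15)| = 45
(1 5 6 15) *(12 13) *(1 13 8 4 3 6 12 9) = (1 5 12 8 4 3 6 15 13 9) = [0, 5, 2, 6, 3, 12, 15, 7, 4, 1, 10, 11, 8, 9, 14, 13]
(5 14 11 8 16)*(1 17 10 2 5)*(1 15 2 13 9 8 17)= (2 5 14 11 17 10 13 9 8 16 15)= [0, 1, 5, 3, 4, 14, 6, 7, 16, 8, 13, 17, 12, 9, 11, 2, 15, 10]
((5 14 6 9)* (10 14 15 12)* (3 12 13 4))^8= (3 13 5 6 10)(4 15 9 14 12)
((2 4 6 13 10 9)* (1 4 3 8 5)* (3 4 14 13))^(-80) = (1 3 2 13 5 6 9 14 8 4 10)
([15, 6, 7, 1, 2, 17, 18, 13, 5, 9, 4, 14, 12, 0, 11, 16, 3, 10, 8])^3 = [3, 8, 0, 18, 13, 4, 5, 15, 10, 9, 7, 14, 12, 16, 11, 1, 6, 2, 17]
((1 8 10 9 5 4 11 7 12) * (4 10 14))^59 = ((1 8 14 4 11 7 12)(5 10 9))^59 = (1 4 12 14 7 8 11)(5 9 10)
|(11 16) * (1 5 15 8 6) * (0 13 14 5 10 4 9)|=22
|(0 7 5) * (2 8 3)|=|(0 7 5)(2 8 3)|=3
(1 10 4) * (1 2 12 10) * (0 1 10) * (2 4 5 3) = (0 1 10 5 3 2 12) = [1, 10, 12, 2, 4, 3, 6, 7, 8, 9, 5, 11, 0]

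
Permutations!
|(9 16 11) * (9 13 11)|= 2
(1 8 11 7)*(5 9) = (1 8 11 7)(5 9) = [0, 8, 2, 3, 4, 9, 6, 1, 11, 5, 10, 7]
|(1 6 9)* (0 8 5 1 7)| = 7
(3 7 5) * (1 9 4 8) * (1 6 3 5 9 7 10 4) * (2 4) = (1 7 9)(2 4 8 6 3 10) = [0, 7, 4, 10, 8, 5, 3, 9, 6, 1, 2]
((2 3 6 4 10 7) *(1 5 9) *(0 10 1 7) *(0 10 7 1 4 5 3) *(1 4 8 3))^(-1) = ((10)(0 7 2)(3 6 5 9 4 8))^(-1) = (10)(0 2 7)(3 8 4 9 5 6)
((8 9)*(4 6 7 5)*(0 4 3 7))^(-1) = ((0 4 6)(3 7 5)(8 9))^(-1) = (0 6 4)(3 5 7)(8 9)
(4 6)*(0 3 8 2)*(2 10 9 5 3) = (0 2)(3 8 10 9 5)(4 6) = [2, 1, 0, 8, 6, 3, 4, 7, 10, 5, 9]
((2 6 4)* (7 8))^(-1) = ((2 6 4)(7 8))^(-1) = (2 4 6)(7 8)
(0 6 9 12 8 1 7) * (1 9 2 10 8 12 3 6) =[1, 7, 10, 6, 4, 5, 2, 0, 9, 3, 8, 11, 12] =(12)(0 1 7)(2 10 8 9 3 6)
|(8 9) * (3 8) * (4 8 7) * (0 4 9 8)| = |(0 4)(3 7 9)| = 6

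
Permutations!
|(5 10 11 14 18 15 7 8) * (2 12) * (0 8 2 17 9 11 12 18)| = |(0 8 5 10 12 17 9 11 14)(2 18 15 7)| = 36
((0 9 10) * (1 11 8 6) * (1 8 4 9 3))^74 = (0 4 3 9 1 10 11)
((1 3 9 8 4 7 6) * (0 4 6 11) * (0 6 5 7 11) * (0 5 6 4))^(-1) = (1 6 8 9 3)(4 11)(5 7)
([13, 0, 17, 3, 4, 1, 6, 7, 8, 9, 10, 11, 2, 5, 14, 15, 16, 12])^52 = (2 17 12)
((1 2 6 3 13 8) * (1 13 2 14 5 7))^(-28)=(14)(2 3 6)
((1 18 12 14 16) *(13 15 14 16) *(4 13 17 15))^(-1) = ((1 18 12 16)(4 13)(14 17 15))^(-1) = (1 16 12 18)(4 13)(14 15 17)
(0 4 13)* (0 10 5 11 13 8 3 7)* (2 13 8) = (0 4 2 13 10 5 11 8 3 7) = [4, 1, 13, 7, 2, 11, 6, 0, 3, 9, 5, 8, 12, 10]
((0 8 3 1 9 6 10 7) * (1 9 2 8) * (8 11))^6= ((0 1 2 11 8 3 9 6 10 7))^6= (0 9 2 10 8)(1 6 11 7 3)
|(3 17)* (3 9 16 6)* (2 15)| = |(2 15)(3 17 9 16 6)| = 10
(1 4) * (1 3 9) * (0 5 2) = (0 5 2)(1 4 3 9) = [5, 4, 0, 9, 3, 2, 6, 7, 8, 1]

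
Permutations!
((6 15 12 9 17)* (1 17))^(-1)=(1 9 12 15 6 17)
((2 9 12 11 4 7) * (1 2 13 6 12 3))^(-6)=((1 2 9 3)(4 7 13 6 12 11))^(-6)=(13)(1 9)(2 3)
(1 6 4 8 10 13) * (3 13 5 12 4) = (1 6 3 13)(4 8 10 5 12) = [0, 6, 2, 13, 8, 12, 3, 7, 10, 9, 5, 11, 4, 1]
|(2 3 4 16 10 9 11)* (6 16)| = |(2 3 4 6 16 10 9 11)| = 8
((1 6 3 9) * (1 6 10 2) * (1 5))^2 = (1 2)(3 6 9)(5 10)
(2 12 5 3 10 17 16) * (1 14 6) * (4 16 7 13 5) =(1 14 6)(2 12 4 16)(3 10 17 7 13 5) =[0, 14, 12, 10, 16, 3, 1, 13, 8, 9, 17, 11, 4, 5, 6, 15, 2, 7]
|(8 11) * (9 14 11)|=|(8 9 14 11)|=4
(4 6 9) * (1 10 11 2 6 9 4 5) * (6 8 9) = [0, 10, 8, 3, 6, 1, 4, 7, 9, 5, 11, 2] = (1 10 11 2 8 9 5)(4 6)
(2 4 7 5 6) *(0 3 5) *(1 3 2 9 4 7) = (0 2 7)(1 3 5 6 9 4) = [2, 3, 7, 5, 1, 6, 9, 0, 8, 4]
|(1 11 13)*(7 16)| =|(1 11 13)(7 16)| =6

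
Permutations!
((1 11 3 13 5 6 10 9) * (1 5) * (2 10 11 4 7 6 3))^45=(1 4 7 6 11 2 10 9 5 3 13)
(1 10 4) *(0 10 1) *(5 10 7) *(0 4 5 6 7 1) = [1, 0, 2, 3, 4, 10, 7, 6, 8, 9, 5] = (0 1)(5 10)(6 7)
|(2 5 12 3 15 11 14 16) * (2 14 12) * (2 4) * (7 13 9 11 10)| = 24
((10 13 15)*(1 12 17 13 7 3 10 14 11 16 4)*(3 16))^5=((1 12 17 13 15 14 11 3 10 7 16 4))^5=(1 14 16 13 10 12 11 4 15 7 17 3)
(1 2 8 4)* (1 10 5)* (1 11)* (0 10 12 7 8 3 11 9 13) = (0 10 5 9 13)(1 2 3 11)(4 12 7 8) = [10, 2, 3, 11, 12, 9, 6, 8, 4, 13, 5, 1, 7, 0]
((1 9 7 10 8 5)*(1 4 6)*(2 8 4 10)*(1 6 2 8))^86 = ((1 9 7 8 5 10 4 2))^86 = (1 4 5 7)(2 10 8 9)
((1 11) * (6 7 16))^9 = (16)(1 11)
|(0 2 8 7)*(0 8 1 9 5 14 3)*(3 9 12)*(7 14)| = |(0 2 1 12 3)(5 7 8 14 9)| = 5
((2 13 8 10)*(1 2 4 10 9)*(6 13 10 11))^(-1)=((1 2 10 4 11 6 13 8 9))^(-1)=(1 9 8 13 6 11 4 10 2)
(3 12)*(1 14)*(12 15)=[0, 14, 2, 15, 4, 5, 6, 7, 8, 9, 10, 11, 3, 13, 1, 12]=(1 14)(3 15 12)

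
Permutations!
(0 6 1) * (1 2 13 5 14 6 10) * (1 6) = (0 10 6 2 13 5 14 1) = [10, 0, 13, 3, 4, 14, 2, 7, 8, 9, 6, 11, 12, 5, 1]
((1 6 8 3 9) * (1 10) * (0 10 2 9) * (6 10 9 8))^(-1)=((0 9 2 8 3)(1 10))^(-1)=(0 3 8 2 9)(1 10)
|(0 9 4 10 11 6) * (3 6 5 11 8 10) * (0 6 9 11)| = |(0 11 5)(3 9 4)(8 10)| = 6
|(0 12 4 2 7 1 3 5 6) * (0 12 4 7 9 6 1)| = |(0 4 2 9 6 12 7)(1 3 5)| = 21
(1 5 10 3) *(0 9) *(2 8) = [9, 5, 8, 1, 4, 10, 6, 7, 2, 0, 3] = (0 9)(1 5 10 3)(2 8)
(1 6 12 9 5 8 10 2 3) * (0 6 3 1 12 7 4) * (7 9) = (0 6 9 5 8 10 2 1 3 12 7 4) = [6, 3, 1, 12, 0, 8, 9, 4, 10, 5, 2, 11, 7]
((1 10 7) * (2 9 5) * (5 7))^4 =(1 9 5)(2 10 7)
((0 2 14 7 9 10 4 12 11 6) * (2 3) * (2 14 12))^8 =((0 3 14 7 9 10 4 2 12 11 6))^8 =(0 12 10 14 6 2 9 3 11 4 7)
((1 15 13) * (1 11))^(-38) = (1 13)(11 15)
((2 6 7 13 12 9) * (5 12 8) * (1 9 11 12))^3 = (1 6 8 9 7 5 2 13)(11 12)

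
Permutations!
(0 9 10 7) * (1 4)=(0 9 10 7)(1 4)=[9, 4, 2, 3, 1, 5, 6, 0, 8, 10, 7]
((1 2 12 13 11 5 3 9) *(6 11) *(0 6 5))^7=(13)(0 6 11)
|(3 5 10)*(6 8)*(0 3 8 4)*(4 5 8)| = |(0 3 8 6 5 10 4)| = 7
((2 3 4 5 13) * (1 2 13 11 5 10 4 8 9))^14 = ((13)(1 2 3 8 9)(4 10)(5 11))^14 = (13)(1 9 8 3 2)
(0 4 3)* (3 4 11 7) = (0 11 7 3) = [11, 1, 2, 0, 4, 5, 6, 3, 8, 9, 10, 7]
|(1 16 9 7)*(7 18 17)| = 6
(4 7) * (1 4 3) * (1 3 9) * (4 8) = (1 8 4 7 9) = [0, 8, 2, 3, 7, 5, 6, 9, 4, 1]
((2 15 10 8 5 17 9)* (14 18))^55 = ((2 15 10 8 5 17 9)(14 18))^55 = (2 9 17 5 8 10 15)(14 18)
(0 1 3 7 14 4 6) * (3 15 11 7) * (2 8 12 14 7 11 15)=[1, 2, 8, 3, 6, 5, 0, 7, 12, 9, 10, 11, 14, 13, 4, 15]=(15)(0 1 2 8 12 14 4 6)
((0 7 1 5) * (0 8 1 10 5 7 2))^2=((0 2)(1 7 10 5 8))^2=(1 10 8 7 5)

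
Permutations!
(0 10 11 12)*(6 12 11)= (0 10 6 12)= [10, 1, 2, 3, 4, 5, 12, 7, 8, 9, 6, 11, 0]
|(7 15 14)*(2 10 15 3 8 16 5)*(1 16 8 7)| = |(1 16 5 2 10 15 14)(3 7)| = 14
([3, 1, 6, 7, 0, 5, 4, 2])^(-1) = [4, 1, 7, 0, 6, 5, 2, 3]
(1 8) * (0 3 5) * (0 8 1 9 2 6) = [3, 1, 6, 5, 4, 8, 0, 7, 9, 2] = (0 3 5 8 9 2 6)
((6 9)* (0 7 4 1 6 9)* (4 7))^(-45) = (9)(0 6 1 4)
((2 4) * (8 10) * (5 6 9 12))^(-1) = ((2 4)(5 6 9 12)(8 10))^(-1) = (2 4)(5 12 9 6)(8 10)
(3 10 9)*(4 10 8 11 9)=(3 8 11 9)(4 10)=[0, 1, 2, 8, 10, 5, 6, 7, 11, 3, 4, 9]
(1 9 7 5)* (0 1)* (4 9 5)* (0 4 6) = (0 1 5 4 9 7 6) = [1, 5, 2, 3, 9, 4, 0, 6, 8, 7]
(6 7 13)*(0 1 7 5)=(0 1 7 13 6 5)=[1, 7, 2, 3, 4, 0, 5, 13, 8, 9, 10, 11, 12, 6]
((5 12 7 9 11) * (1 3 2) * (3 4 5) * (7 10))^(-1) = ((1 4 5 12 10 7 9 11 3 2))^(-1) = (1 2 3 11 9 7 10 12 5 4)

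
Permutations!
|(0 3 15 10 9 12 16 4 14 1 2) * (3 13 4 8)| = 42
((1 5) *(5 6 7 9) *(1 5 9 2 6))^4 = (9)(2 6 7)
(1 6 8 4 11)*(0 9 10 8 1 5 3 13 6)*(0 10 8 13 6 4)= (0 9 8)(1 10 13 4 11 5 3 6)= [9, 10, 2, 6, 11, 3, 1, 7, 0, 8, 13, 5, 12, 4]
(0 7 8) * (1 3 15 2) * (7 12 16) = (0 12 16 7 8)(1 3 15 2) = [12, 3, 1, 15, 4, 5, 6, 8, 0, 9, 10, 11, 16, 13, 14, 2, 7]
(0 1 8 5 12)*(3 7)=(0 1 8 5 12)(3 7)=[1, 8, 2, 7, 4, 12, 6, 3, 5, 9, 10, 11, 0]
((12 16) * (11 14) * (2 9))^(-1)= (2 9)(11 14)(12 16)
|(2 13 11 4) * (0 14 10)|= 12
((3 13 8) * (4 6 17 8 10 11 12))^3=((3 13 10 11 12 4 6 17 8))^3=(3 11 6)(4 8 10)(12 17 13)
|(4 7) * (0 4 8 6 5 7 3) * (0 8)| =|(0 4 3 8 6 5 7)| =7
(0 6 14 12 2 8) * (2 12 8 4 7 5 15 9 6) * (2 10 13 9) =(0 10 13 9 6 14 8)(2 4 7 5 15) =[10, 1, 4, 3, 7, 15, 14, 5, 0, 6, 13, 11, 12, 9, 8, 2]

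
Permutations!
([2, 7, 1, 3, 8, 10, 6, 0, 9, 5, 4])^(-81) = (0 7 1 2)(4 10 5 9 8)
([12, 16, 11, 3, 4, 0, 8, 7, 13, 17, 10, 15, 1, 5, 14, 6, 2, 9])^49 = (0 11 5 2 13 16 8 1 6 12 15)(9 17)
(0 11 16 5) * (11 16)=(0 16 5)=[16, 1, 2, 3, 4, 0, 6, 7, 8, 9, 10, 11, 12, 13, 14, 15, 5]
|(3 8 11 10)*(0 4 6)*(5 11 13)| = |(0 4 6)(3 8 13 5 11 10)| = 6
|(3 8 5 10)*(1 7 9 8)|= 7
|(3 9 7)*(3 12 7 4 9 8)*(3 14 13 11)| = |(3 8 14 13 11)(4 9)(7 12)| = 10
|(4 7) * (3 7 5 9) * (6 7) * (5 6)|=3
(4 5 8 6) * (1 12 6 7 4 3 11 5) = (1 12 6 3 11 5 8 7 4) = [0, 12, 2, 11, 1, 8, 3, 4, 7, 9, 10, 5, 6]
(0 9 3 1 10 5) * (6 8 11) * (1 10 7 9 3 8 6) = (0 3 10 5)(1 7 9 8 11) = [3, 7, 2, 10, 4, 0, 6, 9, 11, 8, 5, 1]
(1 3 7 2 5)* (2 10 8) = [0, 3, 5, 7, 4, 1, 6, 10, 2, 9, 8] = (1 3 7 10 8 2 5)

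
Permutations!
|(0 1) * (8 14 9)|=6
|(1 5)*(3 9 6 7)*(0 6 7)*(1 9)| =|(0 6)(1 5 9 7 3)| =10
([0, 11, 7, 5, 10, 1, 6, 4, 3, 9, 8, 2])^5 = [0, 10, 3, 7, 1, 4, 6, 5, 2, 9, 11, 8]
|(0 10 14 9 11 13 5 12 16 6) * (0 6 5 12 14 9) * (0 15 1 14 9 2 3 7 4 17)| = 42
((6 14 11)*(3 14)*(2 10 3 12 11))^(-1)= ((2 10 3 14)(6 12 11))^(-1)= (2 14 3 10)(6 11 12)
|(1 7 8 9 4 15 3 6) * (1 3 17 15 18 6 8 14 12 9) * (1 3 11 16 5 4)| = |(1 7 14 12 9)(3 8)(4 18 6 11 16 5)(15 17)| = 30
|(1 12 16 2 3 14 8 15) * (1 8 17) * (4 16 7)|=18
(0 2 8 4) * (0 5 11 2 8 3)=(0 8 4 5 11 2 3)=[8, 1, 3, 0, 5, 11, 6, 7, 4, 9, 10, 2]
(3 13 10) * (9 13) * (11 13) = (3 9 11 13 10) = [0, 1, 2, 9, 4, 5, 6, 7, 8, 11, 3, 13, 12, 10]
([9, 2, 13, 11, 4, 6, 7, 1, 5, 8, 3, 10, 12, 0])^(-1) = (0 13 2 1 7 6 5 8 9)(3 10 11)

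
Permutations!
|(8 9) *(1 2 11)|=|(1 2 11)(8 9)|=6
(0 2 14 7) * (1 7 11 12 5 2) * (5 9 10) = [1, 7, 14, 3, 4, 2, 6, 0, 8, 10, 5, 12, 9, 13, 11] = (0 1 7)(2 14 11 12 9 10 5)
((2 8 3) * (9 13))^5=((2 8 3)(9 13))^5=(2 3 8)(9 13)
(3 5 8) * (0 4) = (0 4)(3 5 8) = [4, 1, 2, 5, 0, 8, 6, 7, 3]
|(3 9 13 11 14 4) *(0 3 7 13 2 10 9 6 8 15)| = 15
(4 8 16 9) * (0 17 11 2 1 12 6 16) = [17, 12, 1, 3, 8, 5, 16, 7, 0, 4, 10, 2, 6, 13, 14, 15, 9, 11] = (0 17 11 2 1 12 6 16 9 4 8)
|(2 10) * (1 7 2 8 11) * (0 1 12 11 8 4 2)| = |(0 1 7)(2 10 4)(11 12)| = 6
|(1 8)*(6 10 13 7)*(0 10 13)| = |(0 10)(1 8)(6 13 7)| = 6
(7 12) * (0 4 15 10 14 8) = [4, 1, 2, 3, 15, 5, 6, 12, 0, 9, 14, 11, 7, 13, 8, 10] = (0 4 15 10 14 8)(7 12)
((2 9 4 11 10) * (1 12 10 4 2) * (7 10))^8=((1 12 7 10)(2 9)(4 11))^8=(12)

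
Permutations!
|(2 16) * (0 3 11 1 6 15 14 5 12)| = |(0 3 11 1 6 15 14 5 12)(2 16)| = 18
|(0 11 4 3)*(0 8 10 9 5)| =8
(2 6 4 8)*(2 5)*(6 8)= (2 8 5)(4 6)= [0, 1, 8, 3, 6, 2, 4, 7, 5]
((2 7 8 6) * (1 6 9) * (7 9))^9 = ((1 6 2 9)(7 8))^9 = (1 6 2 9)(7 8)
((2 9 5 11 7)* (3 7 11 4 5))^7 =(11)(2 7 3 9)(4 5)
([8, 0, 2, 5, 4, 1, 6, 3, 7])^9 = (0 3)(1 7)(5 8)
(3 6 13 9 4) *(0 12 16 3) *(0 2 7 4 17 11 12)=[0, 1, 7, 6, 2, 5, 13, 4, 8, 17, 10, 12, 16, 9, 14, 15, 3, 11]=(2 7 4)(3 6 13 9 17 11 12 16)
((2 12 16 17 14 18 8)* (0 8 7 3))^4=((0 8 2 12 16 17 14 18 7 3))^4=(0 16 7 2 14)(3 12 18 8 17)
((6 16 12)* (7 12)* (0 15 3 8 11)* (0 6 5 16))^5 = (0 6 11 8 3 15)(5 16 7 12)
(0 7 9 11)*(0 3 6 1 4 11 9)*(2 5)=[7, 4, 5, 6, 11, 2, 1, 0, 8, 9, 10, 3]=(0 7)(1 4 11 3 6)(2 5)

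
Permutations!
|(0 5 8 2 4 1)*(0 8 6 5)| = |(1 8 2 4)(5 6)| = 4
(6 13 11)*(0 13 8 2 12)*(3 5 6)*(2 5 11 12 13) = (0 2 13 12)(3 11)(5 6 8) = [2, 1, 13, 11, 4, 6, 8, 7, 5, 9, 10, 3, 0, 12]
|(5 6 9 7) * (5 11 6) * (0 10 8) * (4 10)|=|(0 4 10 8)(6 9 7 11)|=4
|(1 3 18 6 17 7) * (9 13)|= |(1 3 18 6 17 7)(9 13)|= 6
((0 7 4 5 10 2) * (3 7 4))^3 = ((0 4 5 10 2)(3 7))^3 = (0 10 4 2 5)(3 7)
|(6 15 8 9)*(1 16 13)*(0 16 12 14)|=|(0 16 13 1 12 14)(6 15 8 9)|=12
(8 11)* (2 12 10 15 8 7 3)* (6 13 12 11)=(2 11 7 3)(6 13 12 10 15 8)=[0, 1, 11, 2, 4, 5, 13, 3, 6, 9, 15, 7, 10, 12, 14, 8]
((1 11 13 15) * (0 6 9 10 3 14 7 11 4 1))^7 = (0 11 3 6 13 14 9 15 7 10)(1 4)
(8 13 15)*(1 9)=(1 9)(8 13 15)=[0, 9, 2, 3, 4, 5, 6, 7, 13, 1, 10, 11, 12, 15, 14, 8]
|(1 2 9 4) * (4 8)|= |(1 2 9 8 4)|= 5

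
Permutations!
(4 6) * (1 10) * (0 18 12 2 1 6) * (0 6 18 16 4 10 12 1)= (0 16 4 6 10 18 1 12 2)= [16, 12, 0, 3, 6, 5, 10, 7, 8, 9, 18, 11, 2, 13, 14, 15, 4, 17, 1]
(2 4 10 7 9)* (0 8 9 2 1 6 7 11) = [8, 6, 4, 3, 10, 5, 7, 2, 9, 1, 11, 0] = (0 8 9 1 6 7 2 4 10 11)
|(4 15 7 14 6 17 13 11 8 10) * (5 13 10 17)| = |(4 15 7 14 6 5 13 11 8 17 10)| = 11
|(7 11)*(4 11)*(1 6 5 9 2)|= 15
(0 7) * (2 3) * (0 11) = (0 7 11)(2 3) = [7, 1, 3, 2, 4, 5, 6, 11, 8, 9, 10, 0]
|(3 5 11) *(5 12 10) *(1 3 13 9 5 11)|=8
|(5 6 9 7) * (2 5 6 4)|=3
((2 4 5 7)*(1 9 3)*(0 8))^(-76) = ((0 8)(1 9 3)(2 4 5 7))^(-76) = (1 3 9)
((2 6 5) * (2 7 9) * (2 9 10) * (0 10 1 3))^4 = (0 5)(1 2)(3 6)(7 10)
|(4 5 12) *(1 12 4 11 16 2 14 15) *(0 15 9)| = 18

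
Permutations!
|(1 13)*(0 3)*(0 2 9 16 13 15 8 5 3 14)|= 18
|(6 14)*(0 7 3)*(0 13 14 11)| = |(0 7 3 13 14 6 11)| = 7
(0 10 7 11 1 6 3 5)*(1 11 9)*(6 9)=(11)(0 10 7 6 3 5)(1 9)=[10, 9, 2, 5, 4, 0, 3, 6, 8, 1, 7, 11]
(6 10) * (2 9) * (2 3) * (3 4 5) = (2 9 4 5 3)(6 10) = [0, 1, 9, 2, 5, 3, 10, 7, 8, 4, 6]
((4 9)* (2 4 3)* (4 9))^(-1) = (2 3 9)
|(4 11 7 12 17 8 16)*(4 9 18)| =9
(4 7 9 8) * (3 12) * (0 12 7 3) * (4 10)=(0 12)(3 7 9 8 10 4)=[12, 1, 2, 7, 3, 5, 6, 9, 10, 8, 4, 11, 0]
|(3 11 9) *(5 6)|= 6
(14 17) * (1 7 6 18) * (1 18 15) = (18)(1 7 6 15)(14 17) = [0, 7, 2, 3, 4, 5, 15, 6, 8, 9, 10, 11, 12, 13, 17, 1, 16, 14, 18]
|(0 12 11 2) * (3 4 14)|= |(0 12 11 2)(3 4 14)|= 12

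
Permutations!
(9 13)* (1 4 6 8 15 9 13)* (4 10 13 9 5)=(1 10 13 9)(4 6 8 15 5)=[0, 10, 2, 3, 6, 4, 8, 7, 15, 1, 13, 11, 12, 9, 14, 5]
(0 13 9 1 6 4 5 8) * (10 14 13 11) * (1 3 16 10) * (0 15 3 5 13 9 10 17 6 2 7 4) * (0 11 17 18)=(0 17 6 11 1 2 7 4 13 10 14 9 5 8 15 3 16 18)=[17, 2, 7, 16, 13, 8, 11, 4, 15, 5, 14, 1, 12, 10, 9, 3, 18, 6, 0]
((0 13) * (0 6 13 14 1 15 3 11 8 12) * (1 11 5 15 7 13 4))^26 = (0 14 11 8 12)(1 7 13 6 4)(3 15 5)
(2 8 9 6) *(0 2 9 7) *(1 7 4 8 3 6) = (0 2 3 6 9 1 7)(4 8) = [2, 7, 3, 6, 8, 5, 9, 0, 4, 1]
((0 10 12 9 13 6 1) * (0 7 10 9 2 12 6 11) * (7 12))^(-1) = (0 11 13 9)(1 6 10 7 2 12)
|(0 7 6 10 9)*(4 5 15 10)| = 8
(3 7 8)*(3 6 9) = (3 7 8 6 9) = [0, 1, 2, 7, 4, 5, 9, 8, 6, 3]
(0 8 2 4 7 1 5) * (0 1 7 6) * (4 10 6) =(0 8 2 10 6)(1 5) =[8, 5, 10, 3, 4, 1, 0, 7, 2, 9, 6]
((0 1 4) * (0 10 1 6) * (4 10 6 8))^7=((0 8 4 6)(1 10))^7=(0 6 4 8)(1 10)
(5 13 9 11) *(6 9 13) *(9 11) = (13)(5 6 11) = [0, 1, 2, 3, 4, 6, 11, 7, 8, 9, 10, 5, 12, 13]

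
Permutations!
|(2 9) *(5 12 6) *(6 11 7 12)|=|(2 9)(5 6)(7 12 11)|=6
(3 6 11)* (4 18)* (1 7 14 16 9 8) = (1 7 14 16 9 8)(3 6 11)(4 18) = [0, 7, 2, 6, 18, 5, 11, 14, 1, 8, 10, 3, 12, 13, 16, 15, 9, 17, 4]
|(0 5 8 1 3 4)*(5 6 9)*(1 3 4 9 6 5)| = 7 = |(0 5 8 3 9 1 4)|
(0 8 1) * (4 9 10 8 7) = (0 7 4 9 10 8 1) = [7, 0, 2, 3, 9, 5, 6, 4, 1, 10, 8]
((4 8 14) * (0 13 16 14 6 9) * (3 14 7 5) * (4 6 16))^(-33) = (16)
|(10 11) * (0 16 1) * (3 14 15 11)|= 15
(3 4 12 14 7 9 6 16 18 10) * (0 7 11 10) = (0 7 9 6 16 18)(3 4 12 14 11 10) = [7, 1, 2, 4, 12, 5, 16, 9, 8, 6, 3, 10, 14, 13, 11, 15, 18, 17, 0]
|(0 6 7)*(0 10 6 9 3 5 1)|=|(0 9 3 5 1)(6 7 10)|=15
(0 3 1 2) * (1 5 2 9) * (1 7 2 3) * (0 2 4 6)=(0 1 9 7 4 6)(3 5)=[1, 9, 2, 5, 6, 3, 0, 4, 8, 7]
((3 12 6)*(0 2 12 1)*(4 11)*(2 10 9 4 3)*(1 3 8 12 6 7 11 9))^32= ((0 10 1)(2 6)(4 9)(7 11 8 12))^32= (12)(0 1 10)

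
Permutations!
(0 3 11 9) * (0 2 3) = (2 3 11 9) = [0, 1, 3, 11, 4, 5, 6, 7, 8, 2, 10, 9]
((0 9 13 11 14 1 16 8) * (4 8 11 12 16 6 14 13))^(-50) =(0 4)(1 6 14)(8 9)(11 12)(13 16)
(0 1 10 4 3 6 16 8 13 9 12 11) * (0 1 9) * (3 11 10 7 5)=(0 9 12 10 4 11 1 7 5 3 6 16 8 13)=[9, 7, 2, 6, 11, 3, 16, 5, 13, 12, 4, 1, 10, 0, 14, 15, 8]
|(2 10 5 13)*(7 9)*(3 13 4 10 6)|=|(2 6 3 13)(4 10 5)(7 9)|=12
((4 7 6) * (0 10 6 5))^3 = ((0 10 6 4 7 5))^3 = (0 4)(5 6)(7 10)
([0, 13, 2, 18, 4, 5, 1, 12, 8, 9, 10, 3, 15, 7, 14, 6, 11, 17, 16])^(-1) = (1 6 15 12 7 13)(3 11 16 18)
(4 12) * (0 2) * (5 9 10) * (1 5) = (0 2)(1 5 9 10)(4 12) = [2, 5, 0, 3, 12, 9, 6, 7, 8, 10, 1, 11, 4]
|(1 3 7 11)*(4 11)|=5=|(1 3 7 4 11)|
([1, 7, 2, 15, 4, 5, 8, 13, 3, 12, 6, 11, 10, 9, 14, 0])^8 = [8, 3, 2, 10, 4, 5, 9, 15, 12, 1, 13, 11, 7, 0, 14, 6]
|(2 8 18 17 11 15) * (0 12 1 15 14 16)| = 11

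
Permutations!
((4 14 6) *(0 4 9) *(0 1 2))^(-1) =((0 4 14 6 9 1 2))^(-1) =(0 2 1 9 6 14 4)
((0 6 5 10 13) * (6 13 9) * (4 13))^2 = (0 13 4)(5 9)(6 10)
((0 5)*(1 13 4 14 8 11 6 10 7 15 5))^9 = (0 7 11 4)(1 15 6 14)(5 10 8 13)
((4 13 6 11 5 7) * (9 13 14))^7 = ((4 14 9 13 6 11 5 7))^7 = (4 7 5 11 6 13 9 14)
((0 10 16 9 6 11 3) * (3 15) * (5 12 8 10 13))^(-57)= ((0 13 5 12 8 10 16 9 6 11 15 3))^(-57)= (0 12 16 11)(3 5 10 6)(8 9 15 13)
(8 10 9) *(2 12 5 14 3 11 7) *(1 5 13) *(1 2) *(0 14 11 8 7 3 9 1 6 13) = (0 14 9 7 6 13 2 12)(1 5 11 3 8 10) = [14, 5, 12, 8, 4, 11, 13, 6, 10, 7, 1, 3, 0, 2, 9]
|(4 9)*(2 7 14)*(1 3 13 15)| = |(1 3 13 15)(2 7 14)(4 9)| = 12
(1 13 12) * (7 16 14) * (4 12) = (1 13 4 12)(7 16 14) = [0, 13, 2, 3, 12, 5, 6, 16, 8, 9, 10, 11, 1, 4, 7, 15, 14]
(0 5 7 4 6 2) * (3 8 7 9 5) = [3, 1, 0, 8, 6, 9, 2, 4, 7, 5] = (0 3 8 7 4 6 2)(5 9)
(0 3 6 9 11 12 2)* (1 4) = (0 3 6 9 11 12 2)(1 4) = [3, 4, 0, 6, 1, 5, 9, 7, 8, 11, 10, 12, 2]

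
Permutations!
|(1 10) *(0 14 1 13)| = 5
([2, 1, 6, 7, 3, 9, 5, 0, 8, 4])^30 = (0 3 9 6)(2 7 4 5)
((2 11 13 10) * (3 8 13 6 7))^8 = ((2 11 6 7 3 8 13 10))^8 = (13)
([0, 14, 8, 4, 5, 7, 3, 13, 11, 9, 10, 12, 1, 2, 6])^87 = [0, 3, 12, 7, 13, 2, 5, 8, 1, 9, 10, 14, 6, 11, 4]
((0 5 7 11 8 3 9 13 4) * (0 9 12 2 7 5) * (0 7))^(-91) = (4 13 9)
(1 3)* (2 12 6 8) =[0, 3, 12, 1, 4, 5, 8, 7, 2, 9, 10, 11, 6] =(1 3)(2 12 6 8)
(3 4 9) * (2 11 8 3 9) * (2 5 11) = [0, 1, 2, 4, 5, 11, 6, 7, 3, 9, 10, 8] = (3 4 5 11 8)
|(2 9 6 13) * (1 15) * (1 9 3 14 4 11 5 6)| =24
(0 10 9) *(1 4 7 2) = (0 10 9)(1 4 7 2) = [10, 4, 1, 3, 7, 5, 6, 2, 8, 0, 9]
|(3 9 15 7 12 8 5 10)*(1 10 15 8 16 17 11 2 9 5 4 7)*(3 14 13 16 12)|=|(1 10 14 13 16 17 11 2 9 8 4 7 3 5 15)|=15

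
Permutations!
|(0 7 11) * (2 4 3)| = 3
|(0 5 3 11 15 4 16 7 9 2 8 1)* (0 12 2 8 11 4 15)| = 12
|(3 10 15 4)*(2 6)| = 4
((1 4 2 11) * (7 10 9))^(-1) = ((1 4 2 11)(7 10 9))^(-1) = (1 11 2 4)(7 9 10)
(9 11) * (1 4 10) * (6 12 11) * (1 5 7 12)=(1 4 10 5 7 12 11 9 6)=[0, 4, 2, 3, 10, 7, 1, 12, 8, 6, 5, 9, 11]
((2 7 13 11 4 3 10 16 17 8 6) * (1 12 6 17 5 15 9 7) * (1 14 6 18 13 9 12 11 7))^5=((1 11 4 3 10 16 5 15 12 18 13 7 9)(2 14 6)(8 17))^5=(1 16 13 4 15 9 10 18 11 5 7 3 12)(2 6 14)(8 17)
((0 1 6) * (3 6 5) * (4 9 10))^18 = (10)(0 3 1 6 5)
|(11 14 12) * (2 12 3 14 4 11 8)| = 6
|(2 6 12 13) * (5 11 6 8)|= 7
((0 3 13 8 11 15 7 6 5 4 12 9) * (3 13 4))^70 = ((0 13 8 11 15 7 6 5 3 4 12 9))^70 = (0 12 3 6 15 8)(4 5 7 11 13 9)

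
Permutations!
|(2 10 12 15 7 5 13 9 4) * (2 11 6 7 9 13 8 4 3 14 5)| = 13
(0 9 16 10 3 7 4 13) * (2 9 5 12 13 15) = [5, 1, 9, 7, 15, 12, 6, 4, 8, 16, 3, 11, 13, 0, 14, 2, 10] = (0 5 12 13)(2 9 16 10 3 7 4 15)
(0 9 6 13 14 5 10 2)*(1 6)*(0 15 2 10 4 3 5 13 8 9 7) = (0 7)(1 6 8 9)(2 15)(3 5 4)(13 14) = [7, 6, 15, 5, 3, 4, 8, 0, 9, 1, 10, 11, 12, 14, 13, 2]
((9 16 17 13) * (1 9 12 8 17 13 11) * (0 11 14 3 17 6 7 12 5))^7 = (3 17 14)(6 8 12 7)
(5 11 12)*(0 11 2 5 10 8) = (0 11 12 10 8)(2 5) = [11, 1, 5, 3, 4, 2, 6, 7, 0, 9, 8, 12, 10]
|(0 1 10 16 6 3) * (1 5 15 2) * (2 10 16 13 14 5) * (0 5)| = 11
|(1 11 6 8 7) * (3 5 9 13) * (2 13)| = |(1 11 6 8 7)(2 13 3 5 9)| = 5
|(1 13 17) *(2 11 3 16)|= 12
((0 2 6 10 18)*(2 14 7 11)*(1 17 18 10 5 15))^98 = (0 18 17 1 15 5 6 2 11 7 14)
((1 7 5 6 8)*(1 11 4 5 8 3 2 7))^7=((2 7 8 11 4 5 6 3))^7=(2 3 6 5 4 11 8 7)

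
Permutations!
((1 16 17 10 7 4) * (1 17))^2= (4 10)(7 17)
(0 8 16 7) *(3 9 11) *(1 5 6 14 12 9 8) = (0 1 5 6 14 12 9 11 3 8 16 7) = [1, 5, 2, 8, 4, 6, 14, 0, 16, 11, 10, 3, 9, 13, 12, 15, 7]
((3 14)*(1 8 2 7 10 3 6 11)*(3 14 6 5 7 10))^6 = ((1 8 2 10 14 5 7 3 6 11))^6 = (1 7 2 6 14)(3 10 11 5 8)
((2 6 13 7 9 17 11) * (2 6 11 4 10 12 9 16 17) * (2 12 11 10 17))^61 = ((2 10 11 6 13 7 16)(4 17)(9 12))^61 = (2 7 6 10 16 13 11)(4 17)(9 12)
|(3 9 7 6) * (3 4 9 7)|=|(3 7 6 4 9)|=5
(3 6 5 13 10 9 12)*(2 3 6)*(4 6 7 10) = (2 3)(4 6 5 13)(7 10 9 12) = [0, 1, 3, 2, 6, 13, 5, 10, 8, 12, 9, 11, 7, 4]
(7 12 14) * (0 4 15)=[4, 1, 2, 3, 15, 5, 6, 12, 8, 9, 10, 11, 14, 13, 7, 0]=(0 4 15)(7 12 14)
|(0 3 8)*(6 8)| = 4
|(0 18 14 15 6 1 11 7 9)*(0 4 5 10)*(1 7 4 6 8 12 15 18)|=6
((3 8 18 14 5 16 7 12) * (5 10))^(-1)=(3 12 7 16 5 10 14 18 8)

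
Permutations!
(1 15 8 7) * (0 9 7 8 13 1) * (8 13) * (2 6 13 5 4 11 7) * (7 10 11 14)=(0 9 2 6 13 1 15 8 5 4 14 7)(10 11)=[9, 15, 6, 3, 14, 4, 13, 0, 5, 2, 11, 10, 12, 1, 7, 8]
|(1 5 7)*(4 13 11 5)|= 6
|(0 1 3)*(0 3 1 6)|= |(0 6)|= 2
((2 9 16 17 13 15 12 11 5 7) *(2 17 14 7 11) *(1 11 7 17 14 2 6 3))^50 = (1 13 11 15 5 12 7 6 14 3 17)(2 16 9)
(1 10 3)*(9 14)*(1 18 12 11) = (1 10 3 18 12 11)(9 14) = [0, 10, 2, 18, 4, 5, 6, 7, 8, 14, 3, 1, 11, 13, 9, 15, 16, 17, 12]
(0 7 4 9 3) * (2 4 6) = [7, 1, 4, 0, 9, 5, 2, 6, 8, 3] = (0 7 6 2 4 9 3)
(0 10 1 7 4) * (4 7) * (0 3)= (0 10 1 4 3)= [10, 4, 2, 0, 3, 5, 6, 7, 8, 9, 1]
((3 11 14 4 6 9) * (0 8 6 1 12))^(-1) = ((0 8 6 9 3 11 14 4 1 12))^(-1) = (0 12 1 4 14 11 3 9 6 8)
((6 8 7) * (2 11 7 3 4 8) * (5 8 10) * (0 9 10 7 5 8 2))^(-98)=(0 7 3 10)(2 11 5)(4 8 9 6)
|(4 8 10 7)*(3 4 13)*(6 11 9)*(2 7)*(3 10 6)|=|(2 7 13 10)(3 4 8 6 11 9)|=12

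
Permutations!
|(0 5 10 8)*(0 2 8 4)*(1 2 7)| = |(0 5 10 4)(1 2 8 7)| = 4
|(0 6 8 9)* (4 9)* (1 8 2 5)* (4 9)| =|(0 6 2 5 1 8 9)| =7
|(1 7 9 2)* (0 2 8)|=|(0 2 1 7 9 8)|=6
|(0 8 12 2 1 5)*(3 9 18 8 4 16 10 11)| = |(0 4 16 10 11 3 9 18 8 12 2 1 5)| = 13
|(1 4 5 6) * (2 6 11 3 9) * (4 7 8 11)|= 8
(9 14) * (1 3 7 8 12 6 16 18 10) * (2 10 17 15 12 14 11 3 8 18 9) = (1 8 14 2 10)(3 7 18 17 15 12 6 16 9 11) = [0, 8, 10, 7, 4, 5, 16, 18, 14, 11, 1, 3, 6, 13, 2, 12, 9, 15, 17]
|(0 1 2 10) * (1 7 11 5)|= |(0 7 11 5 1 2 10)|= 7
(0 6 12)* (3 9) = [6, 1, 2, 9, 4, 5, 12, 7, 8, 3, 10, 11, 0] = (0 6 12)(3 9)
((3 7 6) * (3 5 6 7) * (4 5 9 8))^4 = (4 8 9 6 5)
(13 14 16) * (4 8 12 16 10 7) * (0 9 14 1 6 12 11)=[9, 6, 2, 3, 8, 5, 12, 4, 11, 14, 7, 0, 16, 1, 10, 15, 13]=(0 9 14 10 7 4 8 11)(1 6 12 16 13)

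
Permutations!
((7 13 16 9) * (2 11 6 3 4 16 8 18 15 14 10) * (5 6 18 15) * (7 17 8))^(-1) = ((2 11 18 5 6 3 4 16 9 17 8 15 14 10)(7 13))^(-1) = (2 10 14 15 8 17 9 16 4 3 6 5 18 11)(7 13)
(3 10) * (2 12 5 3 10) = [0, 1, 12, 2, 4, 3, 6, 7, 8, 9, 10, 11, 5] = (2 12 5 3)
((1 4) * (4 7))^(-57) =((1 7 4))^(-57) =(7)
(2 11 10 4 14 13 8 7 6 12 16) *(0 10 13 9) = (0 10 4 14 9)(2 11 13 8 7 6 12 16) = [10, 1, 11, 3, 14, 5, 12, 6, 7, 0, 4, 13, 16, 8, 9, 15, 2]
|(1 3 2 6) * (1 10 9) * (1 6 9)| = 6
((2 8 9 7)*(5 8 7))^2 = ((2 7)(5 8 9))^2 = (5 9 8)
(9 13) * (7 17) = (7 17)(9 13) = [0, 1, 2, 3, 4, 5, 6, 17, 8, 13, 10, 11, 12, 9, 14, 15, 16, 7]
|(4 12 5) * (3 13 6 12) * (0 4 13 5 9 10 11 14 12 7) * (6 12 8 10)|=36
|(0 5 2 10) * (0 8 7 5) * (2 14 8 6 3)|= |(2 10 6 3)(5 14 8 7)|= 4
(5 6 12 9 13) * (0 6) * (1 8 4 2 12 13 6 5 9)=(0 5)(1 8 4 2 12)(6 13 9)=[5, 8, 12, 3, 2, 0, 13, 7, 4, 6, 10, 11, 1, 9]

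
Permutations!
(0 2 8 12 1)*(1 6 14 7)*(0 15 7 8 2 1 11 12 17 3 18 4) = (0 1 15 7 11 12 6 14 8 17 3 18 4) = [1, 15, 2, 18, 0, 5, 14, 11, 17, 9, 10, 12, 6, 13, 8, 7, 16, 3, 4]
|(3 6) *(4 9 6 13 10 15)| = |(3 13 10 15 4 9 6)| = 7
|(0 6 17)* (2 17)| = 4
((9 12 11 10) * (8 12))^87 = (8 11 9 12 10)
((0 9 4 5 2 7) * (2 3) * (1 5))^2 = (0 4 5 2)(1 3 7 9)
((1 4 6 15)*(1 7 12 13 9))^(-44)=(1 7)(4 12)(6 13)(9 15)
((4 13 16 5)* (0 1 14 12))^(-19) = ((0 1 14 12)(4 13 16 5))^(-19) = (0 1 14 12)(4 13 16 5)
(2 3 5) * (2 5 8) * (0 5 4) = (0 5 4)(2 3 8) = [5, 1, 3, 8, 0, 4, 6, 7, 2]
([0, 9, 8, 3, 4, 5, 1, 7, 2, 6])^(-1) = [0, 6, 8, 3, 4, 5, 9, 7, 2, 1]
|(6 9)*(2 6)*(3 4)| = 6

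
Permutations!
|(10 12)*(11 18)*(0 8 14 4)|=4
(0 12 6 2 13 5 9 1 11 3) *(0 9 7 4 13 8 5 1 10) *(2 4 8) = (0 12 6 4 13 1 11 3 9 10)(5 7 8) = [12, 11, 2, 9, 13, 7, 4, 8, 5, 10, 0, 3, 6, 1]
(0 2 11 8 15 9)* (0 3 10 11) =(0 2)(3 10 11 8 15 9) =[2, 1, 0, 10, 4, 5, 6, 7, 15, 3, 11, 8, 12, 13, 14, 9]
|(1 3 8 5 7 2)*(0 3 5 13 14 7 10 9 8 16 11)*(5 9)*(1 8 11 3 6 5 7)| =12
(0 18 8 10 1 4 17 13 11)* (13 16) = (0 18 8 10 1 4 17 16 13 11) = [18, 4, 2, 3, 17, 5, 6, 7, 10, 9, 1, 0, 12, 11, 14, 15, 13, 16, 8]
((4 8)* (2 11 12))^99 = ((2 11 12)(4 8))^99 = (12)(4 8)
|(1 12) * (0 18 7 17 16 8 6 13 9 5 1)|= |(0 18 7 17 16 8 6 13 9 5 1 12)|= 12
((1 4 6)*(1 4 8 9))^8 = (1 9 8) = ((1 8 9)(4 6))^8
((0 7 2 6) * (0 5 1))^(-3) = ((0 7 2 6 5 1))^(-3) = (0 6)(1 2)(5 7)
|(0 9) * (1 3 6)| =|(0 9)(1 3 6)| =6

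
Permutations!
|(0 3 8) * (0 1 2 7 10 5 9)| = |(0 3 8 1 2 7 10 5 9)| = 9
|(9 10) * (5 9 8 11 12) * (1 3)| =6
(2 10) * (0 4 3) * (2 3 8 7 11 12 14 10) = (0 4 8 7 11 12 14 10 3) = [4, 1, 2, 0, 8, 5, 6, 11, 7, 9, 3, 12, 14, 13, 10]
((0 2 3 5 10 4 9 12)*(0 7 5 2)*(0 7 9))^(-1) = ((0 7 5 10 4)(2 3)(9 12))^(-1) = (0 4 10 5 7)(2 3)(9 12)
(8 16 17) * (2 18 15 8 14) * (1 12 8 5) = (1 12 8 16 17 14 2 18 15 5) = [0, 12, 18, 3, 4, 1, 6, 7, 16, 9, 10, 11, 8, 13, 2, 5, 17, 14, 15]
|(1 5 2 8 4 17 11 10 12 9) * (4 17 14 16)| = 9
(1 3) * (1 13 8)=(1 3 13 8)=[0, 3, 2, 13, 4, 5, 6, 7, 1, 9, 10, 11, 12, 8]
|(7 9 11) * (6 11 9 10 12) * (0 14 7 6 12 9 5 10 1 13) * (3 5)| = 20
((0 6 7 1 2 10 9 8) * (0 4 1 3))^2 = ((0 6 7 3)(1 2 10 9 8 4))^2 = (0 7)(1 10 8)(2 9 4)(3 6)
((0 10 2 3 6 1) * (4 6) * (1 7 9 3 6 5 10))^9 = ((0 1)(2 6 7 9 3 4 5 10))^9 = (0 1)(2 6 7 9 3 4 5 10)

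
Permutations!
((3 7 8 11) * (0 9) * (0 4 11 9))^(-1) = (3 11 4 9 8 7)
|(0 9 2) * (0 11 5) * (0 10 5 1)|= 10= |(0 9 2 11 1)(5 10)|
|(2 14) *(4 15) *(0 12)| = |(0 12)(2 14)(4 15)| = 2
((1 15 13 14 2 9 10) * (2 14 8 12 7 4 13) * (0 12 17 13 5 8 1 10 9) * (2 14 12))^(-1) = ((0 2)(1 15 14 12 7 4 5 8 17 13))^(-1) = (0 2)(1 13 17 8 5 4 7 12 14 15)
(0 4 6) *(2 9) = [4, 1, 9, 3, 6, 5, 0, 7, 8, 2] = (0 4 6)(2 9)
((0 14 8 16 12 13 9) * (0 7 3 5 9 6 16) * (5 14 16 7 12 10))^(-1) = ((0 16 10 5 9 12 13 6 7 3 14 8))^(-1) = (0 8 14 3 7 6 13 12 9 5 10 16)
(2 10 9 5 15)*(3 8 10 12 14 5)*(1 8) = [0, 8, 12, 1, 4, 15, 6, 7, 10, 3, 9, 11, 14, 13, 5, 2] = (1 8 10 9 3)(2 12 14 5 15)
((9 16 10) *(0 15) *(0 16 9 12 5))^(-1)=((0 15 16 10 12 5))^(-1)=(0 5 12 10 16 15)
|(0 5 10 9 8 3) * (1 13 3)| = 8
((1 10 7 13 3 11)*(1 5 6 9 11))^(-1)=(1 3 13 7 10)(5 11 9 6)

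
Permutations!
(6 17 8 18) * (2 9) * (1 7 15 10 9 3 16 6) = [0, 7, 3, 16, 4, 5, 17, 15, 18, 2, 9, 11, 12, 13, 14, 10, 6, 8, 1] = (1 7 15 10 9 2 3 16 6 17 8 18)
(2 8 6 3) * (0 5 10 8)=(0 5 10 8 6 3 2)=[5, 1, 0, 2, 4, 10, 3, 7, 6, 9, 8]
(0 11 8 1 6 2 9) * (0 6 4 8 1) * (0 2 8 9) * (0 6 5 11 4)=(0 4 9 5 11 1)(2 6 8)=[4, 0, 6, 3, 9, 11, 8, 7, 2, 5, 10, 1]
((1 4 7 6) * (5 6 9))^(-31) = ((1 4 7 9 5 6))^(-31) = (1 6 5 9 7 4)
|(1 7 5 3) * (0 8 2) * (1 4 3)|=|(0 8 2)(1 7 5)(3 4)|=6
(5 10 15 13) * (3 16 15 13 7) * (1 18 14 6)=(1 18 14 6)(3 16 15 7)(5 10 13)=[0, 18, 2, 16, 4, 10, 1, 3, 8, 9, 13, 11, 12, 5, 6, 7, 15, 17, 14]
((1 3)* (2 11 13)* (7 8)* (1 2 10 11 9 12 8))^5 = ((1 3 2 9 12 8 7)(10 11 13))^5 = (1 8 9 3 7 12 2)(10 13 11)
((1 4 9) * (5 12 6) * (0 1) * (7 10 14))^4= ((0 1 4 9)(5 12 6)(7 10 14))^4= (5 12 6)(7 10 14)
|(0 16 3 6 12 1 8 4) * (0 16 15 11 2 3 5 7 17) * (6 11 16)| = |(0 15 16 5 7 17)(1 8 4 6 12)(2 3 11)| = 30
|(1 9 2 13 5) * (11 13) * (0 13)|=|(0 13 5 1 9 2 11)|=7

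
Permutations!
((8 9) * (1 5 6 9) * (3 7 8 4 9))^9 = (1 3)(4 9)(5 7)(6 8)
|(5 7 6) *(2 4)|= 6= |(2 4)(5 7 6)|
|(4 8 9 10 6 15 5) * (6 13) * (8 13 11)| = 20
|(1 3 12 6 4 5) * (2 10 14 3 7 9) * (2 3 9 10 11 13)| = 30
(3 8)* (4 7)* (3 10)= (3 8 10)(4 7)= [0, 1, 2, 8, 7, 5, 6, 4, 10, 9, 3]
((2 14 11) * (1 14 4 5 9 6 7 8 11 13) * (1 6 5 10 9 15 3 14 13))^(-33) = ((1 13 6 7 8 11 2 4 10 9 5 15 3 14))^(-33) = (1 9 8 14 10 7 3 4 6 15 2 13 5 11)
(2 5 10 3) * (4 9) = (2 5 10 3)(4 9) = [0, 1, 5, 2, 9, 10, 6, 7, 8, 4, 3]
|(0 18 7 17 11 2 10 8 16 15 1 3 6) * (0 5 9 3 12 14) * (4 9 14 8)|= 65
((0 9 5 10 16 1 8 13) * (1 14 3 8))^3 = ((0 9 5 10 16 14 3 8 13))^3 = (0 10 3)(5 14 13)(8 9 16)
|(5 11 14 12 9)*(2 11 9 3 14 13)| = |(2 11 13)(3 14 12)(5 9)| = 6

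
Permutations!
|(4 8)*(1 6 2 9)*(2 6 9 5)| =2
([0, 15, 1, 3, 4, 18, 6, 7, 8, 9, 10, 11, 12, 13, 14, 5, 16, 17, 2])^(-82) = (1 18 15 2 5)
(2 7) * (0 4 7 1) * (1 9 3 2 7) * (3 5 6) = [4, 0, 9, 2, 1, 6, 3, 7, 8, 5] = (0 4 1)(2 9 5 6 3)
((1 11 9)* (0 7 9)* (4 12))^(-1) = (0 11 1 9 7)(4 12)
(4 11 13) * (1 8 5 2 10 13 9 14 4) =(1 8 5 2 10 13)(4 11 9 14) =[0, 8, 10, 3, 11, 2, 6, 7, 5, 14, 13, 9, 12, 1, 4]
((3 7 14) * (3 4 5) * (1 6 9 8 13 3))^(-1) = ((1 6 9 8 13 3 7 14 4 5))^(-1) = (1 5 4 14 7 3 13 8 9 6)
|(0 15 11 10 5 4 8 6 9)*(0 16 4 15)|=|(4 8 6 9 16)(5 15 11 10)|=20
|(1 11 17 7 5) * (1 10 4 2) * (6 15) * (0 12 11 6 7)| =|(0 12 11 17)(1 6 15 7 5 10 4 2)| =8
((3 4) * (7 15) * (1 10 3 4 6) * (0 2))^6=(15)(1 3)(6 10)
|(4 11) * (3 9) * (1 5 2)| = 6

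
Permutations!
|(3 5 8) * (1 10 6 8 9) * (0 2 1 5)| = |(0 2 1 10 6 8 3)(5 9)| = 14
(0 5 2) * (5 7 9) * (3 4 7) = [3, 1, 0, 4, 7, 2, 6, 9, 8, 5] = (0 3 4 7 9 5 2)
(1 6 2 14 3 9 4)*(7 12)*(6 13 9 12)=(1 13 9 4)(2 14 3 12 7 6)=[0, 13, 14, 12, 1, 5, 2, 6, 8, 4, 10, 11, 7, 9, 3]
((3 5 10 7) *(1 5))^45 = ((1 5 10 7 3))^45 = (10)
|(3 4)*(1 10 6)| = |(1 10 6)(3 4)| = 6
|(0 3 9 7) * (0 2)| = 5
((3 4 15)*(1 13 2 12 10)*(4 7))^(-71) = ((1 13 2 12 10)(3 7 4 15))^(-71) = (1 10 12 2 13)(3 7 4 15)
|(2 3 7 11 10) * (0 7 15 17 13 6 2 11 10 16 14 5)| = |(0 7 10 11 16 14 5)(2 3 15 17 13 6)| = 42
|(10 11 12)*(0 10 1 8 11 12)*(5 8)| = |(0 10 12 1 5 8 11)| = 7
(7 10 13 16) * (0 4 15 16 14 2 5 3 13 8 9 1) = (0 4 15 16 7 10 8 9 1)(2 5 3 13 14) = [4, 0, 5, 13, 15, 3, 6, 10, 9, 1, 8, 11, 12, 14, 2, 16, 7]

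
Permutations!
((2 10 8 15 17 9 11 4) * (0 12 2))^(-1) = (0 4 11 9 17 15 8 10 2 12)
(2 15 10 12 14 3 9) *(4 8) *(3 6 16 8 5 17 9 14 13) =[0, 1, 15, 14, 5, 17, 16, 7, 4, 2, 12, 11, 13, 3, 6, 10, 8, 9] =(2 15 10 12 13 3 14 6 16 8 4 5 17 9)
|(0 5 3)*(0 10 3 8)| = |(0 5 8)(3 10)| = 6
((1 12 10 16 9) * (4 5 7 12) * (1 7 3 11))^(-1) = (1 11 3 5 4)(7 9 16 10 12)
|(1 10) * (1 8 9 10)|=3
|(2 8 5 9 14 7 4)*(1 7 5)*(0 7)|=|(0 7 4 2 8 1)(5 9 14)|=6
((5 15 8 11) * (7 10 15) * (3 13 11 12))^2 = (3 11 7 15 12 13 5 10 8)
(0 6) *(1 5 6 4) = (0 4 1 5 6) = [4, 5, 2, 3, 1, 6, 0]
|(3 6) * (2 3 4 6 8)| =6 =|(2 3 8)(4 6)|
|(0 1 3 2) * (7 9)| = 4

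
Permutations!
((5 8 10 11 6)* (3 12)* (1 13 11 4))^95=(1 4 10 8 5 6 11 13)(3 12)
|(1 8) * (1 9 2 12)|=|(1 8 9 2 12)|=5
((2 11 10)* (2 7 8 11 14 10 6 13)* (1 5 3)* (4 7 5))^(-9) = ((1 4 7 8 11 6 13 2 14 10 5 3))^(-9) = (1 8 13 10)(2 5 4 11)(3 7 6 14)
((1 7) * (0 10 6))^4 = (0 10 6)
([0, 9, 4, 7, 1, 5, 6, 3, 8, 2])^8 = (9)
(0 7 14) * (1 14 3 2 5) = (0 7 3 2 5 1 14) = [7, 14, 5, 2, 4, 1, 6, 3, 8, 9, 10, 11, 12, 13, 0]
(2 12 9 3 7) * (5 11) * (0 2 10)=[2, 1, 12, 7, 4, 11, 6, 10, 8, 3, 0, 5, 9]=(0 2 12 9 3 7 10)(5 11)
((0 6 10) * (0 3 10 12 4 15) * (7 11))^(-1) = (0 15 4 12 6)(3 10)(7 11)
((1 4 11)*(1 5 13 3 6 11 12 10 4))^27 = (3 11 13 6 5)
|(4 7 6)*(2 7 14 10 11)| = |(2 7 6 4 14 10 11)| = 7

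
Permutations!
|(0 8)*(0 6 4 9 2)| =|(0 8 6 4 9 2)| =6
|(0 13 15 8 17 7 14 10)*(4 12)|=8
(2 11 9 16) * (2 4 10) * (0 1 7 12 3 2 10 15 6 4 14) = (0 1 7 12 3 2 11 9 16 14)(4 15 6) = [1, 7, 11, 2, 15, 5, 4, 12, 8, 16, 10, 9, 3, 13, 0, 6, 14]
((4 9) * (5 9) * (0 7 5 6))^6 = (9) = ((0 7 5 9 4 6))^6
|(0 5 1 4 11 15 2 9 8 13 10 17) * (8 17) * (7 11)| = 30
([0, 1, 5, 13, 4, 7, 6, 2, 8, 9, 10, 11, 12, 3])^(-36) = [0, 1, 2, 3, 4, 5, 6, 7, 8, 9, 10, 11, 12, 13]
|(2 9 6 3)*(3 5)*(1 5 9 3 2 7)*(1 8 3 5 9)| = |(1 9 6)(2 5)(3 7 8)| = 6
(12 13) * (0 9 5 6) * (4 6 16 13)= (0 9 5 16 13 12 4 6)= [9, 1, 2, 3, 6, 16, 0, 7, 8, 5, 10, 11, 4, 12, 14, 15, 13]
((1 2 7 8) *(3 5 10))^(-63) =(10)(1 2 7 8)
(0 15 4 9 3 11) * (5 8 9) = (0 15 4 5 8 9 3 11) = [15, 1, 2, 11, 5, 8, 6, 7, 9, 3, 10, 0, 12, 13, 14, 4]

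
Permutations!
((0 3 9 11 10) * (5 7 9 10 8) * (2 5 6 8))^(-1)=((0 3 10)(2 5 7 9 11)(6 8))^(-1)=(0 10 3)(2 11 9 7 5)(6 8)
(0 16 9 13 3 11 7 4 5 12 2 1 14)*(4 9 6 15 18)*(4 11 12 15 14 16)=(0 4 5 15 18 11 7 9 13 3 12 2 1 16 6 14)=[4, 16, 1, 12, 5, 15, 14, 9, 8, 13, 10, 7, 2, 3, 0, 18, 6, 17, 11]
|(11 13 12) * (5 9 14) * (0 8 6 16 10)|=15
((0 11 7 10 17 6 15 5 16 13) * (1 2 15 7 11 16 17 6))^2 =(0 13 16)(1 15 17 2 5)(6 10 7)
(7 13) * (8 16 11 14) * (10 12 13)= (7 10 12 13)(8 16 11 14)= [0, 1, 2, 3, 4, 5, 6, 10, 16, 9, 12, 14, 13, 7, 8, 15, 11]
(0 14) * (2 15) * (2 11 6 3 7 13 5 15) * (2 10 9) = (0 14)(2 10 9)(3 7 13 5 15 11 6) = [14, 1, 10, 7, 4, 15, 3, 13, 8, 2, 9, 6, 12, 5, 0, 11]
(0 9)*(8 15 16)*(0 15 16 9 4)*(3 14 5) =[4, 1, 2, 14, 0, 3, 6, 7, 16, 15, 10, 11, 12, 13, 5, 9, 8] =(0 4)(3 14 5)(8 16)(9 15)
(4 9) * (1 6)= (1 6)(4 9)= [0, 6, 2, 3, 9, 5, 1, 7, 8, 4]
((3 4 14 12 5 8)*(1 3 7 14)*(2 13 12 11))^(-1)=(1 4 3)(2 11 14 7 8 5 12 13)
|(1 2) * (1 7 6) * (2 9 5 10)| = |(1 9 5 10 2 7 6)| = 7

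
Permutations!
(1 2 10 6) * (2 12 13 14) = (1 12 13 14 2 10 6) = [0, 12, 10, 3, 4, 5, 1, 7, 8, 9, 6, 11, 13, 14, 2]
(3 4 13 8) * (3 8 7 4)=(4 13 7)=[0, 1, 2, 3, 13, 5, 6, 4, 8, 9, 10, 11, 12, 7]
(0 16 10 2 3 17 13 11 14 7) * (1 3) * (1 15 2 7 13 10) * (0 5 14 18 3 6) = (0 16 1 6)(2 15)(3 17 10 7 5 14 13 11 18) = [16, 6, 15, 17, 4, 14, 0, 5, 8, 9, 7, 18, 12, 11, 13, 2, 1, 10, 3]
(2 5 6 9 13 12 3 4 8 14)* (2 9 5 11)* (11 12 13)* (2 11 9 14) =[0, 1, 12, 4, 8, 6, 5, 7, 2, 9, 10, 11, 3, 13, 14] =(14)(2 12 3 4 8)(5 6)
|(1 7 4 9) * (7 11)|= |(1 11 7 4 9)|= 5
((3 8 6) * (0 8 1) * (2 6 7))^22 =((0 8 7 2 6 3 1))^22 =(0 8 7 2 6 3 1)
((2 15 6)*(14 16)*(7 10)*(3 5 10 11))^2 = (16)(2 6 15)(3 10 11 5 7)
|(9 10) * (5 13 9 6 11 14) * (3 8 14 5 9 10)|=20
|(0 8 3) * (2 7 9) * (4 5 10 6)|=12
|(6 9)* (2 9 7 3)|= |(2 9 6 7 3)|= 5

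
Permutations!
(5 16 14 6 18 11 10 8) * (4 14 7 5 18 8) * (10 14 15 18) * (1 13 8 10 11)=(1 13 8 11 14 6 10 4 15 18)(5 16 7)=[0, 13, 2, 3, 15, 16, 10, 5, 11, 9, 4, 14, 12, 8, 6, 18, 7, 17, 1]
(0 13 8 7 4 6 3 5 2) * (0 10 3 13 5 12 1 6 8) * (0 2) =(0 5)(1 6 13 2 10 3 12)(4 8 7) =[5, 6, 10, 12, 8, 0, 13, 4, 7, 9, 3, 11, 1, 2]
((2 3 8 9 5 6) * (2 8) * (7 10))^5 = ((2 3)(5 6 8 9)(7 10))^5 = (2 3)(5 6 8 9)(7 10)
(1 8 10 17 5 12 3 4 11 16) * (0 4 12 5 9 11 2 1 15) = (0 4 2 1 8 10 17 9 11 16 15)(3 12) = [4, 8, 1, 12, 2, 5, 6, 7, 10, 11, 17, 16, 3, 13, 14, 0, 15, 9]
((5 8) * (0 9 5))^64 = ((0 9 5 8))^64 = (9)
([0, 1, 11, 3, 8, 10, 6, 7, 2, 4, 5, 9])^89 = (2 8 4 9 11)(5 10)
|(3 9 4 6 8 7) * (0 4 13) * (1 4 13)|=14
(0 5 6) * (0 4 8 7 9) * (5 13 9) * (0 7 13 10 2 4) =(0 10 2 4 8 13 9 7 5 6) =[10, 1, 4, 3, 8, 6, 0, 5, 13, 7, 2, 11, 12, 9]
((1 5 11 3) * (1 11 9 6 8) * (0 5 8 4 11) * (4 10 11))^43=(0 5 9 6 10 11 3)(1 8)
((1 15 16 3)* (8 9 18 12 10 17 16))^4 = (1 18 16 8 10)(3 9 17 15 12)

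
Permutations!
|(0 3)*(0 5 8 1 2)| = |(0 3 5 8 1 2)| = 6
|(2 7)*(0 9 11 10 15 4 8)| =14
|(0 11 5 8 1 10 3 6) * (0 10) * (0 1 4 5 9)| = 3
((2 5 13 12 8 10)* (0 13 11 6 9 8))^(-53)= (0 13 12)(2 6 10 11 8 5 9)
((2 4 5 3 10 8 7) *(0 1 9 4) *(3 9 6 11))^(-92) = ((0 1 6 11 3 10 8 7 2)(4 5 9))^(-92) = (0 7 10 11 1 2 8 3 6)(4 5 9)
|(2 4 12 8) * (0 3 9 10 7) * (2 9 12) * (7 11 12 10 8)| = |(0 3 10 11 12 7)(2 4)(8 9)| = 6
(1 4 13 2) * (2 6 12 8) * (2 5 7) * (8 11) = [0, 4, 1, 3, 13, 7, 12, 2, 5, 9, 10, 8, 11, 6] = (1 4 13 6 12 11 8 5 7 2)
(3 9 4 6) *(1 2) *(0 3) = (0 3 9 4 6)(1 2) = [3, 2, 1, 9, 6, 5, 0, 7, 8, 4]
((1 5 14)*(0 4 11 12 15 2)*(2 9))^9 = ((0 4 11 12 15 9 2)(1 5 14))^9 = (0 11 15 2 4 12 9)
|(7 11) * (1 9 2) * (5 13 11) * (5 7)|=|(1 9 2)(5 13 11)|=3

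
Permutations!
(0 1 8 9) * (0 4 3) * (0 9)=[1, 8, 2, 9, 3, 5, 6, 7, 0, 4]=(0 1 8)(3 9 4)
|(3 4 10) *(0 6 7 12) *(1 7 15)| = 6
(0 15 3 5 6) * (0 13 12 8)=(0 15 3 5 6 13 12 8)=[15, 1, 2, 5, 4, 6, 13, 7, 0, 9, 10, 11, 8, 12, 14, 3]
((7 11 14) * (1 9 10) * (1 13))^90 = ((1 9 10 13)(7 11 14))^90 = (14)(1 10)(9 13)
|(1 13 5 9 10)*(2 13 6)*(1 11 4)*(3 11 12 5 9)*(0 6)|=12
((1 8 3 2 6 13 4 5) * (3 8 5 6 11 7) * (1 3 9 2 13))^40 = ((1 5 3 13 4 6)(2 11 7 9))^40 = (1 4 3)(5 6 13)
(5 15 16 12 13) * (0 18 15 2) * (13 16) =(0 18 15 13 5 2)(12 16) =[18, 1, 0, 3, 4, 2, 6, 7, 8, 9, 10, 11, 16, 5, 14, 13, 12, 17, 15]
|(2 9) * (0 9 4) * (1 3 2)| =6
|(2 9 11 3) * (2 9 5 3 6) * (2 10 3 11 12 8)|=|(2 5 11 6 10 3 9 12 8)|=9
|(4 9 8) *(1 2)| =6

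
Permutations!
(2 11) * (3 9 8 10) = [0, 1, 11, 9, 4, 5, 6, 7, 10, 8, 3, 2] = (2 11)(3 9 8 10)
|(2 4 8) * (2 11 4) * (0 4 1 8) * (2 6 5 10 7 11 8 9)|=|(0 4)(1 9 2 6 5 10 7 11)|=8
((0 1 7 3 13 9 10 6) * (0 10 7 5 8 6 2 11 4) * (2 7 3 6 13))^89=(0 4 11 2 3 9 13 8 5 1)(6 7 10)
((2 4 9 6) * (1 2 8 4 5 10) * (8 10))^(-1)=((1 2 5 8 4 9 6 10))^(-1)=(1 10 6 9 4 8 5 2)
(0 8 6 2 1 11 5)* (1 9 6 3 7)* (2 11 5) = [8, 5, 9, 7, 4, 0, 11, 1, 3, 6, 10, 2] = (0 8 3 7 1 5)(2 9 6 11)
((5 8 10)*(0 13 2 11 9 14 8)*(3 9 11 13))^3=(0 14 5 9 10 3 8)(2 13)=((0 3 9 14 8 10 5)(2 13))^3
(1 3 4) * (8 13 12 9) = (1 3 4)(8 13 12 9) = [0, 3, 2, 4, 1, 5, 6, 7, 13, 8, 10, 11, 9, 12]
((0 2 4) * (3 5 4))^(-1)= ((0 2 3 5 4))^(-1)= (0 4 5 3 2)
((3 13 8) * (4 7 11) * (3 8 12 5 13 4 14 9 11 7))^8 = (5 12 13)(9 14 11)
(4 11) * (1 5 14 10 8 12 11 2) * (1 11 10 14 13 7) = [0, 5, 11, 3, 2, 13, 6, 1, 12, 9, 8, 4, 10, 7, 14] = (14)(1 5 13 7)(2 11 4)(8 12 10)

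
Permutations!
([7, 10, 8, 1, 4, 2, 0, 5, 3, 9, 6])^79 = (0 10 3 2 7 6 1 8 5)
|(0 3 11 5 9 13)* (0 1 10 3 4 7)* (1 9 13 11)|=12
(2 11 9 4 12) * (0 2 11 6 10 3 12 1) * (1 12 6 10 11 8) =[2, 0, 10, 6, 12, 5, 11, 7, 1, 4, 3, 9, 8] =(0 2 10 3 6 11 9 4 12 8 1)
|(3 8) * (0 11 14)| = |(0 11 14)(3 8)| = 6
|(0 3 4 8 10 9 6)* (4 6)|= |(0 3 6)(4 8 10 9)|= 12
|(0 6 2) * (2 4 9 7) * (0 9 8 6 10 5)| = |(0 10 5)(2 9 7)(4 8 6)| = 3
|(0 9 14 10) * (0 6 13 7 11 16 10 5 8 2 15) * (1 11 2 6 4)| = 10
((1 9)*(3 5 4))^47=(1 9)(3 4 5)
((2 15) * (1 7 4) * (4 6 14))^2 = ((1 7 6 14 4)(2 15))^2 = (15)(1 6 4 7 14)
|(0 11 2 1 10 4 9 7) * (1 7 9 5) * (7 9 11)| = |(0 7)(1 10 4 5)(2 9 11)| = 12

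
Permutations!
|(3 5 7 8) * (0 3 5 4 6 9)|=|(0 3 4 6 9)(5 7 8)|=15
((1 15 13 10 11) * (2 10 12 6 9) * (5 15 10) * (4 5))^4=((1 10 11)(2 4 5 15 13 12 6 9))^4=(1 10 11)(2 13)(4 12)(5 6)(9 15)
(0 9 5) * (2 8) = (0 9 5)(2 8) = [9, 1, 8, 3, 4, 0, 6, 7, 2, 5]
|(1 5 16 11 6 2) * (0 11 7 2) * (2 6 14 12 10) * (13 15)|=|(0 11 14 12 10 2 1 5 16 7 6)(13 15)|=22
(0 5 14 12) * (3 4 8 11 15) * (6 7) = (0 5 14 12)(3 4 8 11 15)(6 7) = [5, 1, 2, 4, 8, 14, 7, 6, 11, 9, 10, 15, 0, 13, 12, 3]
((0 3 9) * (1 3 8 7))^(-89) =(0 8 7 1 3 9)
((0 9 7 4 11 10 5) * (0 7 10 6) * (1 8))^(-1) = (0 6 11 4 7 5 10 9)(1 8)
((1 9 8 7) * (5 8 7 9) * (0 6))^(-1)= ((0 6)(1 5 8 9 7))^(-1)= (0 6)(1 7 9 8 5)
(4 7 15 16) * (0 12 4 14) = (0 12 4 7 15 16 14) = [12, 1, 2, 3, 7, 5, 6, 15, 8, 9, 10, 11, 4, 13, 0, 16, 14]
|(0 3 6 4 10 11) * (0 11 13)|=6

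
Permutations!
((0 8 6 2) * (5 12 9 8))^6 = (0 2 6 8 9 12 5)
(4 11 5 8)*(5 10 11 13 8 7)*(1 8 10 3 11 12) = [0, 8, 2, 11, 13, 7, 6, 5, 4, 9, 12, 3, 1, 10] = (1 8 4 13 10 12)(3 11)(5 7)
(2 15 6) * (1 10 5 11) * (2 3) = (1 10 5 11)(2 15 6 3) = [0, 10, 15, 2, 4, 11, 3, 7, 8, 9, 5, 1, 12, 13, 14, 6]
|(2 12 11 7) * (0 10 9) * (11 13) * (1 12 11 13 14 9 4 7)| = |(0 10 4 7 2 11 1 12 14 9)| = 10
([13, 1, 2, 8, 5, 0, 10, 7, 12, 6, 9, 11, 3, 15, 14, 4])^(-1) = [5, 1, 2, 12, 15, 4, 9, 7, 3, 10, 6, 11, 8, 0, 14, 13]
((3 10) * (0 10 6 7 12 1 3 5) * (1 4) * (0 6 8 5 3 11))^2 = (0 3 5 7 4 11 10 8 6 12 1)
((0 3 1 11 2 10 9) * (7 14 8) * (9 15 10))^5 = ((0 3 1 11 2 9)(7 14 8)(10 15))^5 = (0 9 2 11 1 3)(7 8 14)(10 15)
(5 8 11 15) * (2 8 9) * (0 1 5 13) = (0 1 5 9 2 8 11 15 13) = [1, 5, 8, 3, 4, 9, 6, 7, 11, 2, 10, 15, 12, 0, 14, 13]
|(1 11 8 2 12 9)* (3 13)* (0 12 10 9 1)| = |(0 12 1 11 8 2 10 9)(3 13)| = 8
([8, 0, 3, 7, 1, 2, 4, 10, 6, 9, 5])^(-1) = (0 1 4 6 8)(2 5 10 7 3)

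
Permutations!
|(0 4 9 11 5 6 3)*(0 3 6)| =5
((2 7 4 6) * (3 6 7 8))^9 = (2 8 3 6)(4 7)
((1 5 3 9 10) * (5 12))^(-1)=((1 12 5 3 9 10))^(-1)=(1 10 9 3 5 12)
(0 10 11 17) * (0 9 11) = (0 10)(9 11 17) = [10, 1, 2, 3, 4, 5, 6, 7, 8, 11, 0, 17, 12, 13, 14, 15, 16, 9]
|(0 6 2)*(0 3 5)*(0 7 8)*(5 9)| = |(0 6 2 3 9 5 7 8)| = 8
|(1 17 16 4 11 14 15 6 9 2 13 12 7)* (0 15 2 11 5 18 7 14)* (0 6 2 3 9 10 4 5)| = 12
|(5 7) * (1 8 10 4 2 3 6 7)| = |(1 8 10 4 2 3 6 7 5)| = 9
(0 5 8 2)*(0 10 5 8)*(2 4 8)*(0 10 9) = [2, 1, 9, 3, 8, 10, 6, 7, 4, 0, 5] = (0 2 9)(4 8)(5 10)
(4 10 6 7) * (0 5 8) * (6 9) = (0 5 8)(4 10 9 6 7) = [5, 1, 2, 3, 10, 8, 7, 4, 0, 6, 9]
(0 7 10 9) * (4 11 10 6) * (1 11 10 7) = (0 1 11 7 6 4 10 9) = [1, 11, 2, 3, 10, 5, 4, 6, 8, 0, 9, 7]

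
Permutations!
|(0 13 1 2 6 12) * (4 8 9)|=6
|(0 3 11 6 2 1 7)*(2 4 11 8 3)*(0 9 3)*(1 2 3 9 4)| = |(0 3 8)(1 7 4 11 6)| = 15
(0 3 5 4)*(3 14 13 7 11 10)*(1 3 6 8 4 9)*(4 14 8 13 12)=(0 8 14 12 4)(1 3 5 9)(6 13 7 11 10)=[8, 3, 2, 5, 0, 9, 13, 11, 14, 1, 6, 10, 4, 7, 12]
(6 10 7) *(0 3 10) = (0 3 10 7 6) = [3, 1, 2, 10, 4, 5, 0, 6, 8, 9, 7]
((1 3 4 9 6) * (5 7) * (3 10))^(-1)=((1 10 3 4 9 6)(5 7))^(-1)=(1 6 9 4 3 10)(5 7)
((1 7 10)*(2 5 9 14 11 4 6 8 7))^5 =(1 11 10 14 7 9 8 5 6 2 4)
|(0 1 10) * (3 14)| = 6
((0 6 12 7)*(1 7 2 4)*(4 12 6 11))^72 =(12)(0 4 7 11 1)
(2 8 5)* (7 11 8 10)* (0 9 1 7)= (0 9 1 7 11 8 5 2 10)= [9, 7, 10, 3, 4, 2, 6, 11, 5, 1, 0, 8]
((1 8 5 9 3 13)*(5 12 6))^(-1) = (1 13 3 9 5 6 12 8)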